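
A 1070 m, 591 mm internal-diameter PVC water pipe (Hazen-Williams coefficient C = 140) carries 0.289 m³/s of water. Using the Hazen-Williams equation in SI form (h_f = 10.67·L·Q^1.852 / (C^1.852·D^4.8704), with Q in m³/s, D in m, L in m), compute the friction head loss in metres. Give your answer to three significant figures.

h_f = 10.67·1070·0.289^1.852 / (140^1.852·0.591^4.8704) = 1.574 m

h_f ≈ 1.57 m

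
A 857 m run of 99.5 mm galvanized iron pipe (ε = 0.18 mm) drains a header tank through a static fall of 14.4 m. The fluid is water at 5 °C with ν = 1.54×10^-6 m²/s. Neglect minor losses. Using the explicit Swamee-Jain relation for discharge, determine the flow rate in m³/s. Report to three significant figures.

Swamee-Jain (Type II): Q = -0.965·√(gD⁵h_f/L)·ln[ε/(3.7D) + √(3.17ν²L/(gD³h_f))]
√(gD⁵h_f/L) = √(9.81·0.0995⁵·14.4/857) = 0.001268
ε/(3.7D) = 4.89×10^-4; √(3.17ν²L/(gD³h_f)) = 2.15×10^-4
Q = -0.965·0.001268·ln(7.041×10^-4) = 0.008881 m³/s
Check: V = 1.14 m/s, Re = 7.38×10^4, f = 0.02539, h_f = 14.5 m ≈ 14.4 m ✓

Q ≈ 0.00888 m³/s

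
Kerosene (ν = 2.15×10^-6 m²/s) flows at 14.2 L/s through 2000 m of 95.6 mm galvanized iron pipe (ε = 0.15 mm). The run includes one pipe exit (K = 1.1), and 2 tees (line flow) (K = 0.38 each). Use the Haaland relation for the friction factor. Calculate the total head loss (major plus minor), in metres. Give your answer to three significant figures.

H_L ≈ 100 m

V = 4Q/(πD²) = 1.978 m/s; V²/2g = 0.1995 m
Re = 8.80×10^4, ε/D = 0.00157 → f = 0.02399 (Haaland)
Major: h_f = f(L/D)·V²/2g = 0.02399·20921·0.1995 = 100.1 m
Minor: ΣK = 1.86; h_m = ΣK·V²/2g = 0.3710 m
Total H_L = 100.1 + 0.3710 = 100.5 m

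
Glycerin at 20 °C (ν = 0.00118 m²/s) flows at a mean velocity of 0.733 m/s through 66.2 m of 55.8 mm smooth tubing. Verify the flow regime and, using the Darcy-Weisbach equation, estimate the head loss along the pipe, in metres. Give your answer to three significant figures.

h_f ≈ 60.0 m

Re = VD/ν = 0.733·0.05580/0.00118 = 34.7 → laminar (Re < 2300)
f = 64/Re = 1.846
h_f = f(L/D)V²/(2g) = 1.846·(66.2/0.05580)·0.733²/(2·9.81) = 59.99 m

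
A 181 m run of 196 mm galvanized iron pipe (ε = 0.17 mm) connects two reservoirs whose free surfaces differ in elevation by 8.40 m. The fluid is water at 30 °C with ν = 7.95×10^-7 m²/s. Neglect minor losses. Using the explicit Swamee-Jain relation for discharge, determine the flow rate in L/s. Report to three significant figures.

Swamee-Jain (Type II): Q = -0.965·√(gD⁵h_f/L)·ln[ε/(3.7D) + √(3.17ν²L/(gD³h_f))]
√(gD⁵h_f/L) = √(9.81·0.196⁵·8.40/181) = 0.01148
ε/(3.7D) = 2.34×10^-4; √(3.17ν²L/(gD³h_f)) = 2.42×10^-5
Q = -0.965·0.01148·ln(2.586×10^-4) = 0.09147 m³/s
Check: V = 3.03 m/s, Re = 7.47×10^5, f = 0.01953, h_f = 8.45 m ≈ 8.40 m ✓

Q ≈ 91.5 L/s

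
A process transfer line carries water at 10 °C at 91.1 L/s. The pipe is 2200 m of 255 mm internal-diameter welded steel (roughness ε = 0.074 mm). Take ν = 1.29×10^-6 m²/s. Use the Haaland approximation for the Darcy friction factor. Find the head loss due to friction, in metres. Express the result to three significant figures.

h_f ≈ 23.1 m

V = 4Q/(πD²) = 4·0.0911/(π·0.255²) = 1.784 m/s
Re = VD/ν = 1.784·0.255/1.29×10^-6 = 3.53×10^5 → turbulent
ε/D = 0.074/255 = 2.90×10^-4
Haaland: f = 0.01650
h_f = f(L/D)V²/(2g) = 0.01650·(2200/0.255)·1.784²/(2·9.81) = 23.08 m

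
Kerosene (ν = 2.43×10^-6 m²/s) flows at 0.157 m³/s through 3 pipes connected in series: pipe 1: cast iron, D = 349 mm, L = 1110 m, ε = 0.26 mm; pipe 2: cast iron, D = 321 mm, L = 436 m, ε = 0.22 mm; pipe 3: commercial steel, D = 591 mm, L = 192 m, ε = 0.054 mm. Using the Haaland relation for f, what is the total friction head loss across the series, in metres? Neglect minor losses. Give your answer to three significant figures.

H ≈ 13.7 m

Pipe 1: V = 1.641 m/s, Re = 2.36×10^5, ε/D = 7.45×10^-4, f = 0.01963, h_1 = f(L/D)V²/2g = 8.569 m
Pipe 2: V = 1.940 m/s, Re = 2.56×10^5, ε/D = 6.85×10^-4, f = 0.01924, h_2 = f(L/D)V²/2g = 5.014 m
Pipe 3: V = 0.5723 m/s, Re = 1.39×10^5, ε/D = 9.14×10^-5, f = 0.01715, h_3 = f(L/D)V²/2g = 0.09302 m
Series → Q common, losses add: H = Σh = 13.68 m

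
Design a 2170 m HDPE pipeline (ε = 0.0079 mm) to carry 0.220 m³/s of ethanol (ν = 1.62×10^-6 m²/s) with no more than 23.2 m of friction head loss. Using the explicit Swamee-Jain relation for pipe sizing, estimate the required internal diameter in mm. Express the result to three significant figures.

Swamee-Jain (Type III): D = 0.66·[ε^1.25·(LQ²/(gh_f))^4.75 + ν·Q^9.4·(L/(gh_f))^5.2]^0.04
LQ²/(gh_f) = 0.4615; L/(gh_f) = 9.535
Term 1 = ε^1.25·(…)^4.75 = 1.06×10^-8; Term 2 = ν·Q^9.4·(…)^5.2 = 1.32×10^-7
D = 0.66·(1.06×10^-8 + 1.32×10^-7)^0.04 = 0.3513 m = 351 mm
Check: V = 2.27 m/s, Re = 4.92×10^5, f = 0.01348, h_f = 21.9 m ≈ 23.2 m ✓

D ≈ 351 mm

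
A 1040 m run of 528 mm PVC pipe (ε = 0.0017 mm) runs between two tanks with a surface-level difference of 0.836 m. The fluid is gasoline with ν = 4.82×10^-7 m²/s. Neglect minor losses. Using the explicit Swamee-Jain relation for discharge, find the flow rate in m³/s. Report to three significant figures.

Q ≈ 0.183 m³/s

Swamee-Jain (Type II): Q = -0.965·√(gD⁵h_f/L)·ln[ε/(3.7D) + √(3.17ν²L/(gD³h_f))]
√(gD⁵h_f/L) = √(9.81·0.528⁵·0.836/1040) = 0.01799
ε/(3.7D) = 8.70×10^-7; √(3.17ν²L/(gD³h_f)) = 2.52×10^-5
Q = -0.965·0.01799·ln(2.606×10^-5) = 0.1832 m³/s
Check: V = 0.837 m/s, Re = 9.17×10^5, f = 0.01186, h_f = 0.833 m ≈ 0.836 m ✓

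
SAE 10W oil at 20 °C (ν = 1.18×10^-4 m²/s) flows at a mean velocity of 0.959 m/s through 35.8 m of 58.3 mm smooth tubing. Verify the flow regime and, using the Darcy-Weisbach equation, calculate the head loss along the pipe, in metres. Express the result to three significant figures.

h_f ≈ 3.89 m

Re = VD/ν = 0.959·0.05830/1.18×10^-4 = 474 → laminar (Re < 2300)
f = 64/Re = 0.1351
h_f = f(L/D)V²/(2g) = 0.1351·(35.8/0.05830)·0.959²/(2·9.81) = 3.888 m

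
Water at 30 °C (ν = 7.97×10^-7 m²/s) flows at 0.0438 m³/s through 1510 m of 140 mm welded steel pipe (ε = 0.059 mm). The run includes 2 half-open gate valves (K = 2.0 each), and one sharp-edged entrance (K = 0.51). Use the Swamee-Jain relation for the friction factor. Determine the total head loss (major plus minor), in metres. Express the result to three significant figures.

H_L ≈ 78.7 m

V = 4Q/(πD²) = 2.845 m/s; V²/2g = 0.4126 m
Re = 5.00×10^5, ε/D = 4.21×10^-4 → f = 0.01726 (Swamee-Jain)
Major: h_f = f(L/D)·V²/2g = 0.01726·10786·0.4126 = 76.84 m
Minor: ΣK = 4.51; h_m = ΣK·V²/2g = 1.861 m
Total H_L = 76.84 + 1.861 = 78.70 m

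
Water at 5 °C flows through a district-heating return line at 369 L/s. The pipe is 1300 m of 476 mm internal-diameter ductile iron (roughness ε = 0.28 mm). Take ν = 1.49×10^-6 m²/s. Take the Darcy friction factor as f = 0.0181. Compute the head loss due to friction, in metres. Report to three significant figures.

V = 4Q/(πD²) = 4·0.369/(π·0.476²) = 2.074 m/s
h_f = f(L/D)V²/(2g) = 0.01810·(1300/0.476)·2.074²/(2·9.81) = 10.83 m

h_f ≈ 10.8 m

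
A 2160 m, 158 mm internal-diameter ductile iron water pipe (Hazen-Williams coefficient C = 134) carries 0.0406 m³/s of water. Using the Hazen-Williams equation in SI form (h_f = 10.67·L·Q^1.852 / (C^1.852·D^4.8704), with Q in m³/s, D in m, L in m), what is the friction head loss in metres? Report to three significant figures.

h_f = 10.67·2160·0.0406^1.852 / (134^1.852·0.158^4.8704) = 56.11 m

h_f ≈ 56.1 m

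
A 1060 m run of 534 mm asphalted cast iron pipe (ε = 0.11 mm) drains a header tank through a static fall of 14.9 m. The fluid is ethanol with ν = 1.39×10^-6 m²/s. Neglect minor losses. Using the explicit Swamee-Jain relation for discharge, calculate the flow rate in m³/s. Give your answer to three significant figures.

Q ≈ 0.712 m³/s

Swamee-Jain (Type II): Q = -0.965·√(gD⁵h_f/L)·ln[ε/(3.7D) + √(3.17ν²L/(gD³h_f))]
√(gD⁵h_f/L) = √(9.81·0.534⁵·14.9/1060) = 0.07738
ε/(3.7D) = 5.57×10^-5; √(3.17ν²L/(gD³h_f)) = 1.71×10^-5
Q = -0.965·0.07738·ln(7.275×10^-5) = 0.7115 m³/s
Check: V = 3.18 m/s, Re = 1.22×10^6, f = 0.01468, h_f = 15.0 m ≈ 14.9 m ✓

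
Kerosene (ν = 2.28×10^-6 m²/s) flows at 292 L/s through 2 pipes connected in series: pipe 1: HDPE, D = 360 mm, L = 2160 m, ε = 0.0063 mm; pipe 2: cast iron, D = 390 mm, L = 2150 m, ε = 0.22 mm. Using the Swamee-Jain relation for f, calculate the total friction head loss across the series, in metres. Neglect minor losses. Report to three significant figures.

Pipe 1: V = 2.869 m/s, Re = 4.53×10^5, ε/D = 1.75×10^-5, f = 0.01359, h_1 = f(L/D)V²/2g = 34.19 m
Pipe 2: V = 2.444 m/s, Re = 4.18×10^5, ε/D = 5.64×10^-4, f = 0.01833, h_2 = f(L/D)V²/2g = 30.77 m
Series → Q common, losses add: H = Σh = 64.96 m

H ≈ 65.0 m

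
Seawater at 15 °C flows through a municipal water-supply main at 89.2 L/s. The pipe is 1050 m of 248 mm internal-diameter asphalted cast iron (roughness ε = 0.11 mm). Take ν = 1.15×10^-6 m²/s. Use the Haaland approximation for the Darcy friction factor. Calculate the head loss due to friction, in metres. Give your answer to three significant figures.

V = 4Q/(πD²) = 4·0.0892/(π·0.248²) = 1.847 m/s
Re = VD/ν = 1.847·0.248/1.15×10^-6 = 3.98×10^5 → turbulent
ε/D = 0.11/248 = 4.44×10^-4
Haaland: f = 0.01742
h_f = f(L/D)V²/(2g) = 0.01742·(1050/0.248)·1.847²/(2·9.81) = 12.82 m

h_f ≈ 12.8 m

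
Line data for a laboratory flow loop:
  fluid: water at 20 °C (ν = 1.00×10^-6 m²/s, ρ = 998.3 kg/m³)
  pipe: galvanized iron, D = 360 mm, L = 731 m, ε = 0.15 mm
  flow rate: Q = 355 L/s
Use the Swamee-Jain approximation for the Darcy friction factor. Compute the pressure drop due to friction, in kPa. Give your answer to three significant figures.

Δp ≈ 205 kPa

V = 4Q/(πD²) = 4·0.355/(π·0.360²) = 3.488 m/s
Re = VD/ν = 3.488·0.360/1.00×10^-6 = 1.26×10^6 → turbulent
ε/D = 0.15/360 = 4.17×10^-4
Swamee-Jain: f = 0.01659
h_f = f(L/D)V²/(2g) = 0.01659·(731/0.360)·3.488²/(2·9.81) = 20.88 m
Δp = ρg·h_f = 998.3·9.81·20.88 = 204.5 kPa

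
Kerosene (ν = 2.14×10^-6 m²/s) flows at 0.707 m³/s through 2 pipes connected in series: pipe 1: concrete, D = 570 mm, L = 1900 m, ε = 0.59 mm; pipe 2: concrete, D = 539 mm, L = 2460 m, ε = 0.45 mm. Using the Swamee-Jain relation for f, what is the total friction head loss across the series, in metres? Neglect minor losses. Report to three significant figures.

Pipe 1: V = 2.771 m/s, Re = 7.38×10^5, ε/D = 0.00104, f = 0.02030, h_1 = f(L/D)V²/2g = 26.48 m
Pipe 2: V = 3.099 m/s, Re = 7.80×10^5, ε/D = 8.35×10^-4, f = 0.01935, h_2 = f(L/D)V²/2g = 43.21 m
Series → Q common, losses add: H = Σh = 69.69 m

H ≈ 69.7 m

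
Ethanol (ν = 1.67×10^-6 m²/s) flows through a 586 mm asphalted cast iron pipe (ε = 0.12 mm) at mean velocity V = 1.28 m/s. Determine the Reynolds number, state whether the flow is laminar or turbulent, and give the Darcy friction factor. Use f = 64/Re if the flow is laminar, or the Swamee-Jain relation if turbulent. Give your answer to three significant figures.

Re ≈ 4.49×10^5; turbulent; f ≈ 0.0157

Re = VD/ν = 1.280·0.586/1.67×10^-6 = 4.49×10^5
Re > 4000 → turbulent; ε/D = 2.05×10^-4
Swamee-Jain: f = 0.01570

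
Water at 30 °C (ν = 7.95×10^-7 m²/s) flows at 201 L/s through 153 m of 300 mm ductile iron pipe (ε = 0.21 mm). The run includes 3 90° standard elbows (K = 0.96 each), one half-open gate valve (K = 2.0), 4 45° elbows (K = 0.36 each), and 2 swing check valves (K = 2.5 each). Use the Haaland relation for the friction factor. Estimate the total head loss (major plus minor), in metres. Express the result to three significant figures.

H_L ≈ 8.53 m

V = 4Q/(πD²) = 2.844 m/s; V²/2g = 0.4121 m
Re = 1.07×10^6, ε/D = 7.00×10^-4 → f = 0.01839 (Haaland)
Major: h_f = f(L/D)·V²/2g = 0.01839·510.0·0.4121 = 3.866 m
Minor: ΣK = 11.3; h_m = ΣK·V²/2g = 4.665 m
Total H_L = 3.866 + 4.665 = 8.531 m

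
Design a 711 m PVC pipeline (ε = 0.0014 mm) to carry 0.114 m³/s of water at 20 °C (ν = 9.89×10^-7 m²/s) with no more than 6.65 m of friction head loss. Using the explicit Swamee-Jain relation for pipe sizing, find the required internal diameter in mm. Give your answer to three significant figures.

D ≈ 276 mm

Swamee-Jain (Type III): D = 0.66·[ε^1.25·(LQ²/(gh_f))^4.75 + ν·Q^9.4·(L/(gh_f))^5.2]^0.04
LQ²/(gh_f) = 0.1416; L/(gh_f) = 10.90
Term 1 = ε^1.25·(…)^4.75 = 4.48×10^-12; Term 2 = ν·Q^9.4·(…)^5.2 = 3.35×10^-10
D = 0.66·(4.48×10^-12 + 3.35×10^-10)^0.04 = 0.2759 m = 276 mm
Check: V = 1.91 m/s, Re = 5.32×10^5, f = 0.01303, h_f = 6.22 m ≈ 6.65 m ✓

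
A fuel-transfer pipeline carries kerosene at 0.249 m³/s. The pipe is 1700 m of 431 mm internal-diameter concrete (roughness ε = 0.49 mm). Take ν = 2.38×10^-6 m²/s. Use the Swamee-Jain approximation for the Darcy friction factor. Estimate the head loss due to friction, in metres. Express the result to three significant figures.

h_f ≈ 12.5 m

V = 4Q/(πD²) = 4·0.249/(π·0.431²) = 1.707 m/s
Re = VD/ν = 1.707·0.431/2.38×10^-6 = 3.09×10^5 → turbulent
ε/D = 0.49/431 = 0.00114
Swamee-Jain: f = 0.02127
h_f = f(L/D)V²/(2g) = 0.02127·(1700/0.431)·1.707²/(2·9.81) = 12.46 m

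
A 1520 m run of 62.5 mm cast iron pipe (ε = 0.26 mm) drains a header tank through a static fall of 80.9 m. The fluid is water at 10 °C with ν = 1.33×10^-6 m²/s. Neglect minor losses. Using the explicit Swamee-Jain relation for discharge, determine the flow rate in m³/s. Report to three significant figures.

Q ≈ 0.00451 m³/s

Swamee-Jain (Type II): Q = -0.965·√(gD⁵h_f/L)·ln[ε/(3.7D) + √(3.17ν²L/(gD³h_f))]
√(gD⁵h_f/L) = √(9.81·0.0625⁵·80.9/1520) = 7.056×10^-4
ε/(3.7D) = 0.00112; √(3.17ν²L/(gD³h_f)) = 2.10×10^-4
Q = -0.965·7.056×10^-4·ln(0.001334) = 0.004508 m³/s
Check: V = 1.47 m/s, Re = 6.90×10^4, f = 0.03055, h_f = 81.7 m ≈ 80.9 m ✓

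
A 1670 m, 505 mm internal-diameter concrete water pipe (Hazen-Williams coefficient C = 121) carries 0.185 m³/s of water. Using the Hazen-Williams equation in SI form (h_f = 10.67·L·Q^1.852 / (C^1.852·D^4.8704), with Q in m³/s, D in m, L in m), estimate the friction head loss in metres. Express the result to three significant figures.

h_f = 10.67·1670·0.185^1.852 / (121^1.852·0.505^4.8704) = 3.030 m

h_f ≈ 3.03 m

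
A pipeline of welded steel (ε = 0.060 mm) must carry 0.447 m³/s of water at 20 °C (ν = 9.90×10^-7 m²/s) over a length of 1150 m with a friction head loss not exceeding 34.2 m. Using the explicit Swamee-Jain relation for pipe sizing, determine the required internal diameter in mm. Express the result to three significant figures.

Swamee-Jain (Type III): D = 0.66·[ε^1.25·(LQ²/(gh_f))^4.75 + ν·Q^9.4·(L/(gh_f))^5.2]^0.04
LQ²/(gh_f) = 0.6849; L/(gh_f) = 3.428
Term 1 = ε^1.25·(…)^4.75 = 8.75×10^-7; Term 2 = ν·Q^9.4·(…)^5.2 = 3.09×10^-7
D = 0.66·(8.75×10^-7 + 3.09×10^-7)^0.04 = 0.3824 m = 382 mm
Check: V = 3.89 m/s, Re = 1.50×10^6, f = 0.01394, h_f = 32.4 m ≈ 34.2 m ✓

D ≈ 382 mm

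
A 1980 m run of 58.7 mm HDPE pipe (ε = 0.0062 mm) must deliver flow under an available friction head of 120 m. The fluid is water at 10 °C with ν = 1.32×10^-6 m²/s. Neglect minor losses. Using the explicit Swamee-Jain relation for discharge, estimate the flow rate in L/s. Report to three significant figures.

Q ≈ 5.17 L/s

Swamee-Jain (Type II): Q = -0.965·√(gD⁵h_f/L)·ln[ε/(3.7D) + √(3.17ν²L/(gD³h_f))]
√(gD⁵h_f/L) = √(9.81·0.0587⁵·120/1980) = 6.437×10^-4
ε/(3.7D) = 2.85×10^-5; √(3.17ν²L/(gD³h_f)) = 2.14×10^-4
Q = -0.965·6.437×10^-4·ln(2.429×10^-4) = 0.005170 m³/s
Check: V = 1.91 m/s, Re = 8.50×10^4, f = 0.01906, h_f = 120 m ≈ 120 m ✓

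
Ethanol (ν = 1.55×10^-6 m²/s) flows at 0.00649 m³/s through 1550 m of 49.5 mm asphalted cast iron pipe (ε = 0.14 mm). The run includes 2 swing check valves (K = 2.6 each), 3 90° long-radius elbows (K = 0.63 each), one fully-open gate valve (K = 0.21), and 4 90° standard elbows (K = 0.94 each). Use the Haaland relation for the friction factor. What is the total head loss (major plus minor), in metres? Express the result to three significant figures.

V = 4Q/(πD²) = 3.372 m/s; V²/2g = 0.5797 m
Re = 1.08×10^5, ε/D = 0.00283 → f = 0.02692 (Haaland)
Major: h_f = f(L/D)·V²/2g = 0.02692·31313·0.5797 = 488.7 m
Minor: ΣK = 11.1; h_m = ΣK·V²/2g = 6.411 m
Total H_L = 488.7 + 6.411 = 495.1 m

H_L ≈ 495 m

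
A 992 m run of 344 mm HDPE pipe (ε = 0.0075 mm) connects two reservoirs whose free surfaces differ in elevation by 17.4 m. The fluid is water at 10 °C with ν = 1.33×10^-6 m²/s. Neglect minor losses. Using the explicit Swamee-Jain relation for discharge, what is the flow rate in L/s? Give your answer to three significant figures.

Q ≈ 286 L/s

Swamee-Jain (Type II): Q = -0.965·√(gD⁵h_f/L)·ln[ε/(3.7D) + √(3.17ν²L/(gD³h_f))]
√(gD⁵h_f/L) = √(9.81·0.344⁵·17.4/992) = 0.02879
ε/(3.7D) = 5.89×10^-6; √(3.17ν²L/(gD³h_f)) = 2.83×10^-5
Q = -0.965·0.02879·ln(3.419×10^-5) = 0.2857 m³/s
Check: V = 3.07 m/s, Re = 7.95×10^5, f = 0.01252, h_f = 17.4 m ≈ 17.4 m ✓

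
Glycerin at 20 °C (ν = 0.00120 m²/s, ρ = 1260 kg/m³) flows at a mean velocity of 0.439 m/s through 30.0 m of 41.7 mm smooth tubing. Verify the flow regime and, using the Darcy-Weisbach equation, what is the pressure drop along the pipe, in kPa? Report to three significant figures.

Δp ≈ 366 kPa

Re = VD/ν = 0.439·0.04170/0.00120 = 15.3 → laminar (Re < 2300)
f = 64/Re = 4.195
h_f = f(L/D)V²/(2g) = 4.195·(30.0/0.04170)·0.439²/(2·9.81) = 29.65 m
Δp = ρg·h_f = 1260·9.81·29.65 = 366.5 kPa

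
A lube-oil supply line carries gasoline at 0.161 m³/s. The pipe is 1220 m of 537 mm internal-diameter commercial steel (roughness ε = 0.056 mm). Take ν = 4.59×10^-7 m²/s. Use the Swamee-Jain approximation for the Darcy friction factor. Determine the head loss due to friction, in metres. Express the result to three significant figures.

h_f ≈ 0.807 m

V = 4Q/(πD²) = 4·0.161/(π·0.537²) = 0.7109 m/s
Re = VD/ν = 0.7109·0.537/4.59×10^-7 = 8.32×10^5 → turbulent
ε/D = 0.056/537 = 1.04×10^-4
Swamee-Jain: f = 0.01379
h_f = f(L/D)V²/(2g) = 0.01379·(1220/0.537)·0.7109²/(2·9.81) = 0.8067 m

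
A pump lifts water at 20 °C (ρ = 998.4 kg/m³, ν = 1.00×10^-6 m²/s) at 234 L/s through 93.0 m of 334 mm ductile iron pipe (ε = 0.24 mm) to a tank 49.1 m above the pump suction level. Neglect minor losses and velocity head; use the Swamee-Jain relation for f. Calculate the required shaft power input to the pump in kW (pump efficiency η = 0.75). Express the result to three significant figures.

V = 4Q/(πD²) = 2.671 m/s; Re = 8.92×10^5; ε/D = 7.19×10^-4; f = 0.01868
h_f = f(L/D)V²/2g = 1.891 m
Total head H = z + h_f = 49.1 + 1.891 = 50.99 m
P_hyd = ρgQH = 998.4·9.81·0.234·50.99 = 116.9 kW
P_shaft = P_hyd/η = 116.9/0.75 = 155.8 kW

P_shaft ≈ 156 kW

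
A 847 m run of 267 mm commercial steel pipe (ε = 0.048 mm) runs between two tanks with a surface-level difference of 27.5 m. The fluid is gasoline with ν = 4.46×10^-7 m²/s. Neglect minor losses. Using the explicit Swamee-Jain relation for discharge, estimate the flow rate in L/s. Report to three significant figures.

Swamee-Jain (Type II): Q = -0.965·√(gD⁵h_f/L)·ln[ε/(3.7D) + √(3.17ν²L/(gD³h_f))]
√(gD⁵h_f/L) = √(9.81·0.267⁵·27.5/847) = 0.02079
ε/(3.7D) = 4.86×10^-5; √(3.17ν²L/(gD³h_f)) = 1.02×10^-5
Q = -0.965·0.02079·ln(5.879×10^-5) = 0.1954 m³/s
Check: V = 3.49 m/s, Re = 2.09×10^6, f = 0.01404, h_f = 27.7 m ≈ 27.5 m ✓

Q ≈ 195 L/s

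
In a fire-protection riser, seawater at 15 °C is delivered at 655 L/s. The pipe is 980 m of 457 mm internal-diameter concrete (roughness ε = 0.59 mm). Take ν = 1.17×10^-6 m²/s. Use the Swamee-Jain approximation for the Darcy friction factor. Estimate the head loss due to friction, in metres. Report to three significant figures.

V = 4Q/(πD²) = 4·0.655/(π·0.457²) = 3.993 m/s
Re = VD/ν = 3.993·0.457/1.17×10^-6 = 1.56×10^6 → turbulent
ε/D = 0.59/457 = 0.00129
Swamee-Jain: f = 0.02114
h_f = f(L/D)V²/(2g) = 0.02114·(980/0.457)·3.993²/(2·9.81) = 36.85 m

h_f ≈ 36.8 m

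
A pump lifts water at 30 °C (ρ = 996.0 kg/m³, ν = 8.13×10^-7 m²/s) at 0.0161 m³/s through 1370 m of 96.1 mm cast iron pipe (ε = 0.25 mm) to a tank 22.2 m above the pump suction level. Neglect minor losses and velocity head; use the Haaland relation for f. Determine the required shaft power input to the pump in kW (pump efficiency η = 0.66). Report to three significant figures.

V = 4Q/(πD²) = 2.220 m/s; Re = 2.62×10^5; ε/D = 0.00260; f = 0.02570
h_f = f(L/D)V²/2g = 92.02 m
Total head H = z + h_f = 22.2 + 92.02 = 114.2 m
P_hyd = ρgQH = 996.0·9.81·0.0161·114.2 = 17.97 kW
P_shaft = P_hyd/η = 17.97/0.66 = 27.22 kW

P_shaft ≈ 27.2 kW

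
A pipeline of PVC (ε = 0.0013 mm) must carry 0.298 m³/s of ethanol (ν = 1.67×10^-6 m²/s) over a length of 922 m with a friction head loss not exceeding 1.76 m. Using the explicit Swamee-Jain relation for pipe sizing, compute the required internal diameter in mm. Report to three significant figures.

Swamee-Jain (Type III): D = 0.66·[ε^1.25·(LQ²/(gh_f))^4.75 + ν·Q^9.4·(L/(gh_f))^5.2]^0.04
LQ²/(gh_f) = 4.742; L/(gh_f) = 53.40
Term 1 = ε^1.25·(…)^4.75 = 7.13×10^-5; Term 2 = ν·Q^9.4·(…)^5.2 = 0.0183
D = 0.66·(7.13×10^-5 + 0.0183)^0.04 = 0.5625 m = 563 mm
Check: V = 1.20 m/s, Re = 4.04×10^5, f = 0.01364, h_f = 1.64 m ≈ 1.76 m ✓

D ≈ 563 mm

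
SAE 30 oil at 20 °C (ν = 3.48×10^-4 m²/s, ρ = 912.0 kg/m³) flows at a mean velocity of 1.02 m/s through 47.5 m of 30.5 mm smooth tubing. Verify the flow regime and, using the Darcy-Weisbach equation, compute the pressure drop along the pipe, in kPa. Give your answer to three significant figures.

Re = VD/ν = 1.02·0.03050/3.48×10^-4 = 89.4 → laminar (Re < 2300)
f = 64/Re = 0.7159
h_f = f(L/D)V²/(2g) = 0.7159·(47.5/0.03050)·1.02²/(2·9.81) = 59.12 m
Δp = ρg·h_f = 912.0·9.81·59.12 = 529.0 kPa

Δp ≈ 529 kPa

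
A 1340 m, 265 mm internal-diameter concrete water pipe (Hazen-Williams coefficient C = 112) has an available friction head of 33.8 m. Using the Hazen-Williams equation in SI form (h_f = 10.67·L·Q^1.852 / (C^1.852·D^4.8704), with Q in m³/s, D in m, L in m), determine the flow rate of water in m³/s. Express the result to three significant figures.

Rearranging: Q = [h_f·C^1.852·D^4.8704 / (10.67·L)]^(1/1.852)
Q = [33.8·112^1.852·0.265^4.8704 / (10.67·1340)]^0.540 = 0.1301 m³/s

Q ≈ 0.130 m³/s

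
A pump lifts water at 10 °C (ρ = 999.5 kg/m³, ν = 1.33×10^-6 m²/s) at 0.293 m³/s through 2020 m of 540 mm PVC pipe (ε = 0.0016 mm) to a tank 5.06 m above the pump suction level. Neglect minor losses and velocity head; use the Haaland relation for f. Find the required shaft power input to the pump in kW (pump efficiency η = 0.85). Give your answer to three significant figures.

V = 4Q/(πD²) = 1.279 m/s; Re = 5.19×10^5; ε/D = 2.96×10^-6; f = 0.01301
h_f = f(L/D)V²/2g = 4.059 m
Total head H = z + h_f = 5.06 + 4.059 = 9.119 m
P_hyd = ρgQH = 999.5·9.81·0.293·9.119 = 26.20 kW
P_shaft = P_hyd/η = 26.20/0.85 = 30.82 kW

P_shaft ≈ 30.8 kW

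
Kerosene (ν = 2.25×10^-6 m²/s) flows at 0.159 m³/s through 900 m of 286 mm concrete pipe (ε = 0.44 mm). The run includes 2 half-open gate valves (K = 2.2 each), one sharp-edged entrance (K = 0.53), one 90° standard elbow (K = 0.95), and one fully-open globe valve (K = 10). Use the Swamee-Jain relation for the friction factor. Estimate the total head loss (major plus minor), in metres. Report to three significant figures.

H_L ≈ 27.3 m

V = 4Q/(πD²) = 2.475 m/s; V²/2g = 0.3122 m
Re = 3.15×10^5, ε/D = 0.00154 → f = 0.02270 (Swamee-Jain)
Major: h_f = f(L/D)·V²/2g = 0.02270·3147·0.3122 = 22.31 m
Minor: ΣK = 15.9; h_m = ΣK·V²/2g = 4.958 m
Total H_L = 22.31 + 4.958 = 27.26 m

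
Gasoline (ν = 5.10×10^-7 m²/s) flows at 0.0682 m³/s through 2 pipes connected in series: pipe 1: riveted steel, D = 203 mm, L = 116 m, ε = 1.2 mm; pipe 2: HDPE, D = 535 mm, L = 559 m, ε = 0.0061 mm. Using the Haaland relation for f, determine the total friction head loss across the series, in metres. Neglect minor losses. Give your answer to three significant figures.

Pipe 1: V = 2.107 m/s, Re = 8.39×10^5, ε/D = 0.00591, f = 0.03212, h_1 = f(L/D)V²/2g = 4.154 m
Pipe 2: V = 0.3034 m/s, Re = 3.18×10^5, ε/D = 1.14×10^-5, f = 0.01428, h_2 = f(L/D)V²/2g = 0.07000 m
Series → Q common, losses add: H = Σh = 4.224 m

H ≈ 4.22 m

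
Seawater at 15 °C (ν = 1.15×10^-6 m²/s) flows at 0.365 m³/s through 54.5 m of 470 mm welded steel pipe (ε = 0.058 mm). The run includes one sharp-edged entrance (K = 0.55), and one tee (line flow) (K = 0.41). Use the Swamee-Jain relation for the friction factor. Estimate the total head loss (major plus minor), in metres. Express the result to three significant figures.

H_L ≈ 0.583 m

V = 4Q/(πD²) = 2.104 m/s; V²/2g = 0.2256 m
Re = 8.60×10^5, ε/D = 1.23×10^-4 → f = 0.01400 (Swamee-Jain)
Major: h_f = f(L/D)·V²/2g = 0.01400·116.0·0.2256 = 0.3663 m
Minor: ΣK = 0.960; h_m = ΣK·V²/2g = 0.2166 m
Total H_L = 0.3663 + 0.2166 = 0.5829 m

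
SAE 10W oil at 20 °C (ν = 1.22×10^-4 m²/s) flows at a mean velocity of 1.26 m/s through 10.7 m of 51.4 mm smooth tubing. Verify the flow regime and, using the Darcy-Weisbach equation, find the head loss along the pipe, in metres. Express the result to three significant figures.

Re = VD/ν = 1.26·0.05140/1.22×10^-4 = 531 → laminar (Re < 2300)
f = 64/Re = 0.1206
h_f = f(L/D)V²/(2g) = 0.1206·(10.7/0.05140)·1.26²/(2·9.81) = 2.031 m

h_f ≈ 2.03 m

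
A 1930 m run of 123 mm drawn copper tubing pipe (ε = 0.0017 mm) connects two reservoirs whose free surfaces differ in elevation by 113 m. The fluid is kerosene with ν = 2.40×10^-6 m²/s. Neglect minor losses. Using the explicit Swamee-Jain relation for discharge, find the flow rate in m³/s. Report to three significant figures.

Swamee-Jain (Type II): Q = -0.965·√(gD⁵h_f/L)·ln[ε/(3.7D) + √(3.17ν²L/(gD³h_f))]
√(gD⁵h_f/L) = √(9.81·0.123⁵·113/1930) = 0.004021
ε/(3.7D) = 3.74×10^-6; √(3.17ν²L/(gD³h_f)) = 1.31×10^-4
Q = -0.965·0.004021·ln(1.344×10^-4) = 0.03459 m³/s
Check: V = 2.91 m/s, Re = 1.49×10^5, f = 0.01656, h_f = 112 m ≈ 113 m ✓

Q ≈ 0.0346 m³/s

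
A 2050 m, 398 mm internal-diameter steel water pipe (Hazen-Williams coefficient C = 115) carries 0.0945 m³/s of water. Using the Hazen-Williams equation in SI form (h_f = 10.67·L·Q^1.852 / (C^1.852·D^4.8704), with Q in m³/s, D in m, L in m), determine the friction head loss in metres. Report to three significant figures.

h_f = 10.67·2050·0.0945^1.852 / (115^1.852·0.398^4.8704) = 3.756 m

h_f ≈ 3.76 m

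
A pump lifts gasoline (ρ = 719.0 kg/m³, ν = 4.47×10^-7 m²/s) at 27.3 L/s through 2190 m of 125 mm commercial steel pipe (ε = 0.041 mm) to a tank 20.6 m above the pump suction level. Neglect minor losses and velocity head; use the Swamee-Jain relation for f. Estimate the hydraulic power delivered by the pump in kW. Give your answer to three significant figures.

P_hyd ≈ 17.9 kW

V = 4Q/(πD²) = 2.225 m/s; Re = 6.22×10^5; ε/D = 3.28×10^-4; f = 0.01637
h_f = f(L/D)V²/2g = 72.35 m
Total head H = z + h_f = 20.6 + 72.35 = 92.95 m
P_hyd = ρgQH = 719.0·9.81·0.0273·92.95 = 17.90 kW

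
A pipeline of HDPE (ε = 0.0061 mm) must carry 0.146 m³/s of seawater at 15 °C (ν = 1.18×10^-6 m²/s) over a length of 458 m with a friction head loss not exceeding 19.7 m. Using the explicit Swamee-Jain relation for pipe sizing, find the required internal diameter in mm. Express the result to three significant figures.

D ≈ 223 mm

Swamee-Jain (Type III): D = 0.66·[ε^1.25·(LQ²/(gh_f))^4.75 + ν·Q^9.4·(L/(gh_f))^5.2]^0.04
LQ²/(gh_f) = 0.05052; L/(gh_f) = 2.370
Term 1 = ε^1.25·(…)^4.75 = 2.10×10^-13; Term 2 = ν·Q^9.4·(…)^5.2 = 1.46×10^-12
D = 0.66·(2.10×10^-13 + 1.46×10^-12)^0.04 = 0.2231 m = 223 mm
Check: V = 3.73 m/s, Re = 7.06×10^5, f = 0.01284, h_f = 18.7 m ≈ 19.7 m ✓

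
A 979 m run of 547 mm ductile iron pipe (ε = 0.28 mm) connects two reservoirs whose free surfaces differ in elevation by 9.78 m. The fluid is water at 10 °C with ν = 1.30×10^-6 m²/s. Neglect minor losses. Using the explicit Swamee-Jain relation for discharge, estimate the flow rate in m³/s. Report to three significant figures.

Q ≈ 0.586 m³/s

Swamee-Jain (Type II): Q = -0.965·√(gD⁵h_f/L)·ln[ε/(3.7D) + √(3.17ν²L/(gD³h_f))]
√(gD⁵h_f/L) = √(9.81·0.547⁵·9.78/979) = 0.06928
ε/(3.7D) = 1.38×10^-4; √(3.17ν²L/(gD³h_f)) = 1.83×10^-5
Q = -0.965·0.06928·ln(1.566×10^-4) = 0.5857 m³/s
Check: V = 2.49 m/s, Re = 1.05×10^6, f = 0.01736, h_f = 9.84 m ≈ 9.78 m ✓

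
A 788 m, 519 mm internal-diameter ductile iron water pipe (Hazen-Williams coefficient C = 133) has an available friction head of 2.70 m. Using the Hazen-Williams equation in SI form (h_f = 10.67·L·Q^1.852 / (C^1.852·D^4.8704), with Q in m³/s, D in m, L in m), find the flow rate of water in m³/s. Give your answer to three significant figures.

Q ≈ 0.308 m³/s

Rearranging: Q = [h_f·C^1.852·D^4.8704 / (10.67·L)]^(1/1.852)
Q = [2.70·133^1.852·0.519^4.8704 / (10.67·788)]^0.540 = 0.3080 m³/s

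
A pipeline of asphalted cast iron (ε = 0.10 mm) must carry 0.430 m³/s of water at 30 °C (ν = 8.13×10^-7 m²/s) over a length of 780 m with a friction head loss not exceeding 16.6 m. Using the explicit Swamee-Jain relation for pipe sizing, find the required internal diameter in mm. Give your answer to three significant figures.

D ≈ 410 mm

Swamee-Jain (Type III): D = 0.66·[ε^1.25·(LQ²/(gh_f))^4.75 + ν·Q^9.4·(L/(gh_f))^5.2]^0.04
LQ²/(gh_f) = 0.8856; L/(gh_f) = 4.790
Term 1 = ε^1.25·(…)^4.75 = 5.62×10^-6; Term 2 = ν·Q^9.4·(…)^5.2 = 1.01×10^-6
D = 0.66·(5.62×10^-6 + 1.01×10^-6)^0.04 = 0.4096 m = 410 mm
Check: V = 3.26 m/s, Re = 1.64×10^6, f = 0.01492, h_f = 15.4 m ≈ 16.6 m ✓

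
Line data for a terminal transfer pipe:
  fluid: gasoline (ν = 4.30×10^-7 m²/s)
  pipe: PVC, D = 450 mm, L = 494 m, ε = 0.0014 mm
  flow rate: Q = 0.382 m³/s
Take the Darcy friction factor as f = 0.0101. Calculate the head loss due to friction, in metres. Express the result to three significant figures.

h_f ≈ 3.26 m

V = 4Q/(πD²) = 4·0.382/(π·0.450²) = 2.402 m/s
h_f = f(L/D)V²/(2g) = 0.01010·(494/0.450)·2.402²/(2·9.81) = 3.260 m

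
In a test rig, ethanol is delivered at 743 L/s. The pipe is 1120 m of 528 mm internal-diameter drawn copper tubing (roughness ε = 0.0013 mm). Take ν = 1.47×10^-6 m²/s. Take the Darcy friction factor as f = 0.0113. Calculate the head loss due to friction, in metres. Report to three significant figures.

h_f ≈ 14.1 m

V = 4Q/(πD²) = 4·0.743/(π·0.528²) = 3.393 m/s
h_f = f(L/D)V²/(2g) = 0.01130·(1120/0.528)·3.393²/(2·9.81) = 14.07 m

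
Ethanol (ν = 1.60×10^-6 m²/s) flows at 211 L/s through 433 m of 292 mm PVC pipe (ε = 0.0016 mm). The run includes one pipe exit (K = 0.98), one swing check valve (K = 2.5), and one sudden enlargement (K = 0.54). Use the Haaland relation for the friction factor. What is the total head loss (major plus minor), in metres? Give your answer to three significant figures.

V = 4Q/(πD²) = 3.151 m/s; V²/2g = 0.5060 m
Re = 5.75×10^5, ε/D = 5.48×10^-6 → f = 0.01281 (Haaland)
Major: h_f = f(L/D)·V²/2g = 0.01281·1483·0.5060 = 9.611 m
Minor: ΣK = 4.02; h_m = ΣK·V²/2g = 2.034 m
Total H_L = 9.611 + 2.034 = 11.65 m

H_L ≈ 11.6 m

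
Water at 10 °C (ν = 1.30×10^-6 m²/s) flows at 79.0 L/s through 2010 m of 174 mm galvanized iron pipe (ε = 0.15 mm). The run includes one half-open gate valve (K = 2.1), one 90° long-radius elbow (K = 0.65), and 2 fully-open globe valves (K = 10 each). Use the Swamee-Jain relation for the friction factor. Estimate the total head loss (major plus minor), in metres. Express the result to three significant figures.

V = 4Q/(πD²) = 3.322 m/s; V²/2g = 0.5626 m
Re = 4.45×10^5, ε/D = 8.62×10^-4 → f = 0.01981 (Swamee-Jain)
Major: h_f = f(L/D)·V²/2g = 0.01981·11552·0.5626 = 128.8 m
Minor: ΣK = 22.8; h_m = ΣK·V²/2g = 12.80 m
Total H_L = 128.8 + 12.80 = 141.6 m

H_L ≈ 142 m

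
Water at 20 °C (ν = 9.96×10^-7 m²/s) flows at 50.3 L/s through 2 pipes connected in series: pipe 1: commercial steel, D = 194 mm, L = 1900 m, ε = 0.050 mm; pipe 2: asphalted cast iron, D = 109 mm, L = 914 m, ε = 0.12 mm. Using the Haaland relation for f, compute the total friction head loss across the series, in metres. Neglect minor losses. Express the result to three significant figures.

H ≈ 279 m

Pipe 1: V = 1.702 m/s, Re = 3.31×10^5, ε/D = 2.58×10^-4, f = 0.01634, h_1 = f(L/D)V²/2g = 23.62 m
Pipe 2: V = 5.390 m/s, Re = 5.90×10^5, ε/D = 0.00110, f = 0.02056, h_2 = f(L/D)V²/2g = 255.3 m
Series → Q common, losses add: H = Σh = 278.9 m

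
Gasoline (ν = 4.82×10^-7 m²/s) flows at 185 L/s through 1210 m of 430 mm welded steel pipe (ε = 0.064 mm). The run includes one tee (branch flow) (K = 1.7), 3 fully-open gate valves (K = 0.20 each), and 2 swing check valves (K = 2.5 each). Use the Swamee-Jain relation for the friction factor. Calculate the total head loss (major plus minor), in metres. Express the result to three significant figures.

H_L ≈ 3.88 m

V = 4Q/(πD²) = 1.274 m/s; V²/2g = 0.08272 m
Re = 1.14×10^6, ε/D = 1.49×10^-4 → f = 0.01405 (Swamee-Jain)
Major: h_f = f(L/D)·V²/2g = 0.01405·2814·0.08272 = 3.271 m
Minor: ΣK = 7.30; h_m = ΣK·V²/2g = 0.6038 m
Total H_L = 3.271 + 0.6038 = 3.875 m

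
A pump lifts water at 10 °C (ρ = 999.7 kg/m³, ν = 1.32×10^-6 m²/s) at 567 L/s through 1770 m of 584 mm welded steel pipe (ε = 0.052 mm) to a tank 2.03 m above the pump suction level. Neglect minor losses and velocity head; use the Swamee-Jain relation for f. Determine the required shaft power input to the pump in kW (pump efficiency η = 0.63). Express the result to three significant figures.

V = 4Q/(πD²) = 2.117 m/s; Re = 9.36×10^5; ε/D = 8.90×10^-5; f = 0.01342
h_f = f(L/D)V²/2g = 9.289 m
Total head H = z + h_f = 2.03 + 9.289 = 11.32 m
P_hyd = ρgQH = 999.7·9.81·0.567·11.32 = 62.94 kW
P_shaft = P_hyd/η = 62.94/0.63 = 99.91 kW

P_shaft ≈ 99.9 kW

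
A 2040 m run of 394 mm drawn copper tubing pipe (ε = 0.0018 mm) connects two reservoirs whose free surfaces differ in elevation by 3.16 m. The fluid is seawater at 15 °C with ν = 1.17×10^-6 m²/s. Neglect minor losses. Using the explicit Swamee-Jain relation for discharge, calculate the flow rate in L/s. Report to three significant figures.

Q ≈ 111 L/s

Swamee-Jain (Type II): Q = -0.965·√(gD⁵h_f/L)·ln[ε/(3.7D) + √(3.17ν²L/(gD³h_f))]
√(gD⁵h_f/L) = √(9.81·0.394⁵·3.16/2040) = 0.01201
ε/(3.7D) = 1.23×10^-6; √(3.17ν²L/(gD³h_f)) = 6.83×10^-5
Q = -0.965·0.01201·ln(6.956×10^-5) = 0.1110 m³/s
Check: V = 0.910 m/s, Re = 3.06×10^5, f = 0.01437, h_f = 3.14 m ≈ 3.16 m ✓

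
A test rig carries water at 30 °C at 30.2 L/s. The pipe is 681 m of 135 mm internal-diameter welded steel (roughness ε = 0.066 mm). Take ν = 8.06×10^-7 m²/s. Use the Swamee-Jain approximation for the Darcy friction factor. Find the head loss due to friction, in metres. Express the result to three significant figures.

V = 4Q/(πD²) = 4·0.0302/(π·0.135²) = 2.110 m/s
Re = VD/ν = 2.110·0.135/8.06×10^-7 = 3.53×10^5 → turbulent
ε/D = 0.066/135 = 4.89×10^-4
Swamee-Jain: f = 0.01806
h_f = f(L/D)V²/(2g) = 0.01806·(681/0.135)·2.110²/(2·9.81) = 20.67 m

h_f ≈ 20.7 m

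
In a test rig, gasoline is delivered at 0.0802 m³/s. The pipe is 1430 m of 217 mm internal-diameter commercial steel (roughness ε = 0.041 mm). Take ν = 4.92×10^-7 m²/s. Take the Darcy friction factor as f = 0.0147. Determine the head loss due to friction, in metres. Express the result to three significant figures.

V = 4Q/(πD²) = 4·0.0802/(π·0.217²) = 2.169 m/s
h_f = f(L/D)V²/(2g) = 0.01470·(1430/0.217)·2.169²/(2·9.81) = 23.22 m

h_f ≈ 23.2 m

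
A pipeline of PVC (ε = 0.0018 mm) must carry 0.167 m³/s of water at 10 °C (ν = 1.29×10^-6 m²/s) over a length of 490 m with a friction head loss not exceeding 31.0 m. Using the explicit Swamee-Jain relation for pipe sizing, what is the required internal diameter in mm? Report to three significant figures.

D ≈ 216 mm

Swamee-Jain (Type III): D = 0.66·[ε^1.25·(LQ²/(gh_f))^4.75 + ν·Q^9.4·(L/(gh_f))^5.2]^0.04
LQ²/(gh_f) = 0.04494; L/(gh_f) = 1.611
Term 1 = ε^1.25·(…)^4.75 = 2.62×10^-14; Term 2 = ν·Q^9.4·(…)^5.2 = 7.61×10^-13
D = 0.66·(2.62×10^-14 + 7.61×10^-13)^0.04 = 0.2165 m = 216 mm
Check: V = 4.54 m/s, Re = 7.61×10^5, f = 0.01233, h_f = 29.3 m ≈ 31.0 m ✓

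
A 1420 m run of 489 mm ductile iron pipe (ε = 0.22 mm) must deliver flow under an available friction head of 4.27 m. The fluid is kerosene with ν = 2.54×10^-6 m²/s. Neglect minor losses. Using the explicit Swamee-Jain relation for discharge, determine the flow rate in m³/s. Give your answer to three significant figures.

Swamee-Jain (Type II): Q = -0.965·√(gD⁵h_f/L)·ln[ε/(3.7D) + √(3.17ν²L/(gD³h_f))]
√(gD⁵h_f/L) = √(9.81·0.489⁵·4.27/1420) = 0.02872
ε/(3.7D) = 1.22×10^-4; √(3.17ν²L/(gD³h_f)) = 7.70×10^-5
Q = -0.965·0.02872·ln(1.986×10^-4) = 0.2362 m³/s
Check: V = 1.26 m/s, Re = 2.42×10^5, f = 0.01835, h_f = 4.30 m ≈ 4.27 m ✓

Q ≈ 0.236 m³/s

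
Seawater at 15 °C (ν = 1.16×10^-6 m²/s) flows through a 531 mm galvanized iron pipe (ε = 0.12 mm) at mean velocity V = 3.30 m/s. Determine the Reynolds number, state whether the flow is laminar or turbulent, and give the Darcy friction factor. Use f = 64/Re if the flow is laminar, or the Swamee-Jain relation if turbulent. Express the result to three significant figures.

Re ≈ 1.51×10^6; turbulent; f ≈ 0.0148

Re = VD/ν = 3.300·0.531/1.16×10^-6 = 1.51×10^6
Re > 4000 → turbulent; ε/D = 2.26×10^-4
Swamee-Jain: f = 0.01477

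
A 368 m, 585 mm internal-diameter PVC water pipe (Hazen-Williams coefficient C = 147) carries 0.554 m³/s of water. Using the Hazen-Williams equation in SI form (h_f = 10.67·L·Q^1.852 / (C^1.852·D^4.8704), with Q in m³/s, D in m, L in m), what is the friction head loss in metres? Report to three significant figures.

h_f ≈ 1.73 m

h_f = 10.67·368·0.554^1.852 / (147^1.852·0.585^4.8704) = 1.734 m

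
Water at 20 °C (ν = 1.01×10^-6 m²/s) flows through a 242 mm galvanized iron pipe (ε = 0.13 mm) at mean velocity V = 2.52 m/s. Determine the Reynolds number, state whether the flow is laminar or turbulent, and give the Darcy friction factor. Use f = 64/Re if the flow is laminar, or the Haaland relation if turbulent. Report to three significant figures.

Re = VD/ν = 2.520·0.242/1.01×10^-6 = 6.04×10^5
Re > 4000 → turbulent; ε/D = 5.37×10^-4
Haaland: f = 0.01768

Re ≈ 6.04×10^5; turbulent; f ≈ 0.0177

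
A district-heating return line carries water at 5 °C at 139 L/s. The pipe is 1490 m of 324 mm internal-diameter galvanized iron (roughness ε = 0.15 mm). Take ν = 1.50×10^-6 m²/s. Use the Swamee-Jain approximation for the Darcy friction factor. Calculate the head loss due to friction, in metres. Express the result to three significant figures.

V = 4Q/(πD²) = 4·0.139/(π·0.324²) = 1.686 m/s
Re = VD/ν = 1.686·0.324/1.50×10^-6 = 3.64×10^5 → turbulent
ε/D = 0.15/324 = 4.63×10^-4
Swamee-Jain: f = 0.01787
h_f = f(L/D)V²/(2g) = 0.01787·(1490/0.324)·1.686²/(2·9.81) = 11.91 m

h_f ≈ 11.9 m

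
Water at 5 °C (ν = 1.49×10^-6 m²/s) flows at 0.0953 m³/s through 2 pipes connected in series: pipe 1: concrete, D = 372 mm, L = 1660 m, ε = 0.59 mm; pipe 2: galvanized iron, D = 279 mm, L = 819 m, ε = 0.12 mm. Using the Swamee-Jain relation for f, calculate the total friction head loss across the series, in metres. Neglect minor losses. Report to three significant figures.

H ≈ 10.6 m

Pipe 1: V = 0.8768 m/s, Re = 2.19×10^5, ε/D = 0.00159, f = 0.02316, h_1 = f(L/D)V²/2g = 4.050 m
Pipe 2: V = 1.559 m/s, Re = 2.92×10^5, ε/D = 4.30×10^-4, f = 0.01795, h_2 = f(L/D)V²/2g = 6.527 m
Series → Q common, losses add: H = Σh = 10.58 m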